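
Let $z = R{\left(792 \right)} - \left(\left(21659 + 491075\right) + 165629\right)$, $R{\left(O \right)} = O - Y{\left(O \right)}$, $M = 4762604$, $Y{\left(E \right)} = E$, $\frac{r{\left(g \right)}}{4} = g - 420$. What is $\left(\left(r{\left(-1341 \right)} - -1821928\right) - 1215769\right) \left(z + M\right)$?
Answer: $2446930046715$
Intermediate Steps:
$r{\left(g \right)} = -1680 + 4 g$ ($r{\left(g \right)} = 4 \left(g - 420\right) = 4 \left(-420 + g\right) = -1680 + 4 g$)
$R{\left(O \right)} = 0$ ($R{\left(O \right)} = O - O = 0$)
$z = -678363$ ($z = 0 - \left(\left(21659 + 491075\right) + 165629\right) = 0 - \left(512734 + 165629\right) = 0 - 678363 = -678363$)
$\left(\left(r{\left(-1341 \right)} - -1821928\right) - 1215769\right) \left(z + M\right) = \left(\left(\left(-1680 + 4 \left(-1341\right)\right) - -1821928\right) - 1215769\right) \left(-678363 + 4762604\right) = \left(\left(\left(-1680 - 5364\right) + 1821928\right) - 1215769\right) 4084241 = \left(\left(-7044 + 1821928\right) - 1215769\right) 4084241 = \left(1814884 - 1215769\right) 4084241 = 599115 \cdot 4084241 = 2446930046715$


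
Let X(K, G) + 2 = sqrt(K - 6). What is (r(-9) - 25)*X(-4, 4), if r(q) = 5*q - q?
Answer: 122 - 61*I*sqrt(10) ≈ 122.0 - 192.9*I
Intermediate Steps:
r(q) = 4*q
X(K, G) = -2 + sqrt(-6 + K) (X(K, G) = -2 + sqrt(K - 6) = -2 + sqrt(-6 + K))
(r(-9) - 25)*X(-4, 4) = (4*(-9) - 25)*(-2 + sqrt(-6 - 4)) = (-36 - 25)*(-2 + sqrt(-10)) = -61*(-2 + I*sqrt(10)) = 122 - 61*I*sqrt(10)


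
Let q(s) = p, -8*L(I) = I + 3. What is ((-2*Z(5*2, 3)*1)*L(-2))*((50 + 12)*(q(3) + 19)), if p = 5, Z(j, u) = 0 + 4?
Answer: 1488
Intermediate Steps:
L(I) = -3/8 - I/8 (L(I) = -(I + 3)/8 = -(3 + I)/8 = -3/8 - I/8)
Z(j, u) = 4
q(s) = 5
((-2*Z(5*2, 3)*1)*L(-2))*((50 + 12)*(q(3) + 19)) = ((-2*4*1)*(-3/8 - ⅛*(-2)))*((50 + 12)*(5 + 19)) = ((-8*1)*(-3/8 + ¼))*(62*24) = -8*(-⅛)*1488 = 1*1488 = 1488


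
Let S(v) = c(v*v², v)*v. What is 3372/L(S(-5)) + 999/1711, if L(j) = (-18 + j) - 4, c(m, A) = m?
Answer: 2123963/343911 ≈ 6.1759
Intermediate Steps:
S(v) = v⁴ (S(v) = (v*v²)*v = v³*v = v⁴)
L(j) = -22 + j
3372/L(S(-5)) + 999/1711 = 3372/(-22 + (-5)⁴) + 999/1711 = 3372/(-22 + 625) + 999*(1/1711) = 3372/603 + 999/1711 = 3372*(1/603) + 999/1711 = 1124/201 + 999/1711 = 2123963/343911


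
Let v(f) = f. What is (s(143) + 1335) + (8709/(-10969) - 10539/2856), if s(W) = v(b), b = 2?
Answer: 1987825913/1491784 ≈ 1332.5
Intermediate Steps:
s(W) = 2
(s(143) + 1335) + (8709/(-10969) - 10539/2856) = (2 + 1335) + (8709/(-10969) - 10539/2856) = 1337 + (8709*(-1/10969) - 10539*1/2856) = 1337 + (-8709/10969 - 3513/952) = 1337 - 6689295/1491784 = 1987825913/1491784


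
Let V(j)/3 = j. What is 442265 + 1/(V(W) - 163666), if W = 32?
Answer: 72341286049/163570 ≈ 4.4227e+5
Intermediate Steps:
V(j) = 3*j
442265 + 1/(V(W) - 163666) = 442265 + 1/(3*32 - 163666) = 442265 + 1/(96 - 163666) = 442265 + 1/(-163570) = 442265 - 1/163570 = 72341286049/163570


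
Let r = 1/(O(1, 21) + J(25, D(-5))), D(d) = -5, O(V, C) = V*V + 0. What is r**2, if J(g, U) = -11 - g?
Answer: 1/1225 ≈ 0.00081633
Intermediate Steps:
O(V, C) = V**2 (O(V, C) = V**2 + 0 = V**2)
r = -1/35 (r = 1/(1**2 + (-11 - 1*25)) = 1/(1 + (-11 - 25)) = 1/(1 - 36) = 1/(-35) = -1/35 ≈ -0.028571)
r**2 = (-1/35)**2 = 1/1225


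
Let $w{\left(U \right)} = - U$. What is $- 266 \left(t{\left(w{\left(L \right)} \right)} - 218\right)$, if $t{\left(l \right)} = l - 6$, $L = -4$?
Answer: $58520$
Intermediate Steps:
$t{\left(l \right)} = -6 + l$
$- 266 \left(t{\left(w{\left(L \right)} \right)} - 218\right) = - 266 \left(\left(-6 - -4\right) - 218\right) = - 266 \left(\left(-6 + 4\right) - 218\right) = - 266 \left(-2 - 218\right) = \left(-266\right) \left(-220\right) = 58520$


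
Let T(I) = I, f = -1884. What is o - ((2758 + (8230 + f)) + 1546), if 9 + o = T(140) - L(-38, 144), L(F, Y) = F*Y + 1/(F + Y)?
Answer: -534983/106 ≈ -5047.0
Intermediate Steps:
L(F, Y) = 1/(F + Y) + F*Y
o = 593917/106 (o = -9 + (140 - (1 - 38*144² + 144*(-38)²)/(-38 + 144)) = -9 + (140 - (1 - 38*20736 + 144*1444)/106) = -9 + (140 - (1 - 787968 + 207936)/106) = -9 + (140 - (-580031)/106) = -9 + (140 - 1*(-580031/106)) = -9 + (140 + 580031/106) = -9 + 594871/106 = 593917/106 ≈ 5603.0)
o - ((2758 + (8230 + f)) + 1546) = 593917/106 - ((2758 + (8230 - 1884)) + 1546) = 593917/106 - ((2758 + 6346) + 1546) = 593917/106 - (9104 + 1546) = 593917/106 - 1*10650 = 593917/106 - 10650 = -534983/106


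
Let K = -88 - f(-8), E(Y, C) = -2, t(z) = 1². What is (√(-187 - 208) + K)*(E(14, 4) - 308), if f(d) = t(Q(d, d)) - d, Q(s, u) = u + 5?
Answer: 30070 - 310*I*√395 ≈ 30070.0 - 6161.1*I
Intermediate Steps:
Q(s, u) = 5 + u
t(z) = 1
f(d) = 1 - d
K = -97 (K = -88 - (1 - 1*(-8)) = -88 - (1 + 8) = -88 - 1*9 = -88 - 9 = -97)
(√(-187 - 208) + K)*(E(14, 4) - 308) = (√(-187 - 208) - 97)*(-2 - 308) = (√(-395) - 97)*(-310) = (I*√395 - 97)*(-310) = (-97 + I*√395)*(-310) = 30070 - 310*I*√395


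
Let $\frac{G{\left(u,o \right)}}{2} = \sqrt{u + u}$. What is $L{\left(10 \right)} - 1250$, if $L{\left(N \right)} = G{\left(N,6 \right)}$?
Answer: $-1250 + 4 \sqrt{5} \approx -1241.1$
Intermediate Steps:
$G{\left(u,o \right)} = 2 \sqrt{2} \sqrt{u}$ ($G{\left(u,o \right)} = 2 \sqrt{u + u} = 2 \sqrt{2 u} = 2 \sqrt{2} \sqrt{u}$)
$L{\left(N \right)} = 2 \sqrt{2} \sqrt{N}$
$L{\left(10 \right)} - 1250 = 2 \sqrt{2} \sqrt{10} - 1250 = 4 \sqrt{5} - 1250 = -1250 + 4 \sqrt{5}$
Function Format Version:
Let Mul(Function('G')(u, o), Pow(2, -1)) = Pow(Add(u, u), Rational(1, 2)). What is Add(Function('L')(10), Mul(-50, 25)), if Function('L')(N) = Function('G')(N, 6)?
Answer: Add(-1250, Mul(4, Pow(5, Rational(1, 2)))) ≈ -1241.1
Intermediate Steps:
Function('G')(u, o) = Mul(2, Pow(2, Rational(1, 2)), Pow(u, Rational(1, 2))) (Function('G')(u, o) = Mul(2, Pow(Add(u, u), Rational(1, 2))) = Mul(2, Pow(Mul(2, u), Rational(1, 2))) = Mul(2, Mul(Pow(2, Rational(1, 2)), Pow(u, Rational(1, 2)))) = Mul(2, Pow(2, Rational(1, 2)), Pow(u, Rational(1, 2))))
Function('L')(N) = Mul(2, Pow(2, Rational(1, 2)), Pow(N, Rational(1, 2)))
Add(Function('L')(10), Mul(-50, 25)) = Add(Mul(2, Pow(2, Rational(1, 2)), Pow(10, Rational(1, 2))), Mul(-50, 25)) = Add(Mul(4, Pow(5, Rational(1, 2))), -1250) = Add(-1250, Mul(4, Pow(5, Rational(1, 2))))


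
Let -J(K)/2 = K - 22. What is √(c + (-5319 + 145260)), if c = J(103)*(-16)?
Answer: 3*√15837 ≈ 377.54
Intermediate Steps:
J(K) = 44 - 2*K (J(K) = -2*(K - 22) = -2*(-22 + K) = 44 - 2*K)
c = 2592 (c = (44 - 2*103)*(-16) = (44 - 206)*(-16) = -162*(-16) = 2592)
√(c + (-5319 + 145260)) = √(2592 + (-5319 + 145260)) = √(2592 + 139941) = √142533 = 3*√15837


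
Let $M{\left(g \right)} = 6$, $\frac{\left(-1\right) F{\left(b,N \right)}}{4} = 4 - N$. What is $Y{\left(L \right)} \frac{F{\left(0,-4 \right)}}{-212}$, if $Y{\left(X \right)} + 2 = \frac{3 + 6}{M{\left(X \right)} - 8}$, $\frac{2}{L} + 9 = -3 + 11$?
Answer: $- \frac{52}{53} \approx -0.98113$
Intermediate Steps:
$F{\left(b,N \right)} = -16 + 4 N$ ($F{\left(b,N \right)} = - 4 \left(4 - N\right) = -16 + 4 N$)
$L = -2$ ($L = \frac{2}{-9 + \left(-3 + 11\right)} = \frac{2}{-9 + 8} = \frac{2}{-1} = 2 \left(-1\right) = -2$)
$Y{\left(X \right)} = - \frac{13}{2}$ ($Y{\left(X \right)} = -2 + \frac{3 + 6}{6 - 8} = -2 + \frac{9}{-2} = -2 + 9 \left(- \frac{1}{2}\right) = -2 - \frac{9}{2} = - \frac{13}{2}$)
$Y{\left(L \right)} \frac{F{\left(0,-4 \right)}}{-212} = - \frac{13 \frac{-16 + 4 \left(-4\right)}{-212}}{2} = - \frac{13 \left(-16 - 16\right) \left(- \frac{1}{212}\right)}{2} = - \frac{13 \left(\left(-32\right) \left(- \frac{1}{212}\right)\right)}{2} = \left(- \frac{13}{2}\right) \frac{8}{53} = - \frac{52}{53}$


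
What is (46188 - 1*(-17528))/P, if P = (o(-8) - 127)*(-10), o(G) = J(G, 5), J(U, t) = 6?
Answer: 31858/605 ≈ 52.658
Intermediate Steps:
o(G) = 6
P = 1210 (P = (6 - 127)*(-10) = -121*(-10) = 1210)
(46188 - 1*(-17528))/P = (46188 - 1*(-17528))/1210 = (46188 + 17528)*(1/1210) = 63716*(1/1210) = 31858/605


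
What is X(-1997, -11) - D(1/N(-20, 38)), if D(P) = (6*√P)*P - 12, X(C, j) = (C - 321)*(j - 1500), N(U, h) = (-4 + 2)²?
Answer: 14010037/4 ≈ 3.5025e+6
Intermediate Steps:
N(U, h) = 4 (N(U, h) = (-2)² = 4)
X(C, j) = (-1500 + j)*(-321 + C) (X(C, j) = (-321 + C)*(-1500 + j) = (-1500 + j)*(-321 + C))
D(P) = -12 + 6*P^(3/2) (D(P) = 6*P^(3/2) - 12 = -12 + 6*P^(3/2))
X(-1997, -11) - D(1/N(-20, 38)) = (481500 - 1500*(-1997) - 321*(-11) - 1997*(-11)) - (-12 + 6*(1/4)^(3/2)) = (481500 + 2995500 + 3531 + 21967) - (-12 + 6*(¼)^(3/2)) = 3502498 - (-12 + 6*(⅛)) = 3502498 - (-12 + ¾) = 3502498 - 1*(-45/4) = 3502498 + 45/4 = 14010037/4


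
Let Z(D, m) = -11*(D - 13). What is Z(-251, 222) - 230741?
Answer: -227837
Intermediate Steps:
Z(D, m) = 143 - 11*D (Z(D, m) = -11*(-13 + D) = 143 - 11*D)
Z(-251, 222) - 230741 = (143 - 11*(-251)) - 230741 = (143 + 2761) - 230741 = 2904 - 230741 = -227837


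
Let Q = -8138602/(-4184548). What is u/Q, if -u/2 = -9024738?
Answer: 37764449348424/4069301 ≈ 9.2803e+6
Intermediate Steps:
u = 18049476 (u = -2*(-9024738) = 18049476)
Q = 4069301/2092274 (Q = -8138602*(-1/4184548) = 4069301/2092274 ≈ 1.9449)
u/Q = 18049476/(4069301/2092274) = 18049476*(2092274/4069301) = 37764449348424/4069301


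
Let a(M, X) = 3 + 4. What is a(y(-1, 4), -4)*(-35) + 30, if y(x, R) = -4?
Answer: -215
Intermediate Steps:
a(M, X) = 7
a(y(-1, 4), -4)*(-35) + 30 = 7*(-35) + 30 = -245 + 30 = -215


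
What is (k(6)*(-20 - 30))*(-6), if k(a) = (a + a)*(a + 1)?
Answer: 25200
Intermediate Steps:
k(a) = 2*a*(1 + a) (k(a) = (2*a)*(1 + a) = 2*a*(1 + a))
(k(6)*(-20 - 30))*(-6) = ((2*6*(1 + 6))*(-20 - 30))*(-6) = ((2*6*7)*(-50))*(-6) = (84*(-50))*(-6) = -4200*(-6) = 25200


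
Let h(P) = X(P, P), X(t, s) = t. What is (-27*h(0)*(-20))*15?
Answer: 0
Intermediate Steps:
h(P) = P
(-27*h(0)*(-20))*15 = (-27*0*(-20))*15 = (0*(-20))*15 = 0*15 = 0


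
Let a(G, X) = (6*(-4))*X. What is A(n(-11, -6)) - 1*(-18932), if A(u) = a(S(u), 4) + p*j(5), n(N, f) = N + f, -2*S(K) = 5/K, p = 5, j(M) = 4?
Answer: 18856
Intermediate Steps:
S(K) = -5/(2*K)
a(G, X) = -24*X
A(u) = -76 (A(u) = -24*4 + 5*4 = -96 + 20 = -76)
A(n(-11, -6)) - 1*(-18932) = -76 - 1*(-18932) = -76 + 18932 = 18856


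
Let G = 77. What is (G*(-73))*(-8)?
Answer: 44968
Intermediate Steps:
(G*(-73))*(-8) = (77*(-73))*(-8) = -5621*(-8) = 44968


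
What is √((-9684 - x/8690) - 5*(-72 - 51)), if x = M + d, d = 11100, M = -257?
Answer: I*√684949736570/8690 ≈ 95.238*I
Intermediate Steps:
x = 10843 (x = -257 + 11100 = 10843)
√((-9684 - x/8690) - 5*(-72 - 51)) = √((-9684 - 10843/8690) - 5*(-72 - 51)) = √((-9684 - 10843/8690) - 5*(-123)) = √((-9684 - 1*10843/8690) + 615) = √((-9684 - 10843/8690) + 615) = √(-84164803/8690 + 615) = √(-78820453/8690) = I*√684949736570/8690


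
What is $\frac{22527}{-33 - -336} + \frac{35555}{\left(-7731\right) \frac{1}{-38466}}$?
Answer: $\frac{15354619301}{86759} \approx 1.7698 \cdot 10^{5}$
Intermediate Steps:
$\frac{22527}{-33 - -336} + \frac{35555}{\left(-7731\right) \frac{1}{-38466}} = \frac{22527}{-33 + 336} + \frac{35555}{\left(-7731\right) \left(- \frac{1}{38466}\right)} = \frac{22527}{303} + \frac{35555}{\frac{859}{4274}} = 22527 \cdot \frac{1}{303} + 35555 \cdot \frac{4274}{859} = \frac{7509}{101} + \frac{151962070}{859} = \frac{15354619301}{86759}$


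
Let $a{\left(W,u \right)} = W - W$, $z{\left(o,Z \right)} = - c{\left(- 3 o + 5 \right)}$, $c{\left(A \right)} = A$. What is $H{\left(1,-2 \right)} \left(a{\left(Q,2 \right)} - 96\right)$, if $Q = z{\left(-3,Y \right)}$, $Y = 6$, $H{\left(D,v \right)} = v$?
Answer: $192$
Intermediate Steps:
$z{\left(o,Z \right)} = -5 + 3 o$ ($z{\left(o,Z \right)} = - (- 3 o + 5) = - (5 - 3 o) = -5 + 3 o$)
$Q = -14$ ($Q = -5 + 3 \left(-3\right) = -5 - 9 = -14$)
$a{\left(W,u \right)} = 0$
$H{\left(1,-2 \right)} \left(a{\left(Q,2 \right)} - 96\right) = - 2 \left(0 - 96\right) = \left(-2\right) \left(-96\right) = 192$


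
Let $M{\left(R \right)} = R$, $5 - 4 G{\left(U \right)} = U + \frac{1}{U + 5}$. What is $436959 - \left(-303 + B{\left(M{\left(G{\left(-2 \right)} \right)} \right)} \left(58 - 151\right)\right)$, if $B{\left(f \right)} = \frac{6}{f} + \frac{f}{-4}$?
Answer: $\frac{8751161}{20} \approx 4.3756 \cdot 10^{5}$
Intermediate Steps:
$G{\left(U \right)} = \frac{5}{4} - \frac{U}{4} - \frac{1}{4 \left(5 + U\right)}$ ($G{\left(U \right)} = \frac{5}{4} - \frac{U + \frac{1}{U + 5}}{4} = \frac{5}{4} - \frac{U + \frac{1}{5 + U}}{4} = \frac{5}{4} - \left(\frac{U}{4} + \frac{1}{4 \left(5 + U\right)}\right) = \frac{5}{4} - \frac{U}{4} - \frac{1}{4 \left(5 + U\right)}$)
$B{\left(f \right)} = \frac{6}{f} - \frac{f}{4}$ ($B{\left(f \right)} = \frac{6}{f} + f \left(- \frac{1}{4}\right) = \frac{6}{f} - \frac{f}{4}$)
$436959 - \left(-303 + B{\left(M{\left(G{\left(-2 \right)} \right)} \right)} \left(58 - 151\right)\right) = 436959 - \left(-303 + \left(\frac{6}{\frac{1}{4} \frac{1}{5 - 2} \left(24 - \left(-2\right)^{2}\right)} - \frac{\frac{1}{4} \frac{1}{5 - 2} \left(24 - \left(-2\right)^{2}\right)}{4}\right) \left(58 - 151\right)\right) = 436959 - \left(-303 + \left(\frac{6}{\frac{1}{4} \cdot \frac{1}{3} \left(24 - 4\right)} - \frac{\frac{1}{4} \cdot \frac{1}{3} \left(24 - 4\right)}{4}\right) \left(-93\right)\right) = 436959 - \left(-303 + \left(\frac{6}{\frac{1}{4} \cdot \frac{1}{3} \cdot 20} - \frac{\frac{1}{4} \cdot \frac{1}{3} \cdot 20}{4}\right) \left(-93\right)\right) = 436959 - \left(-303 + \left(\frac{6}{\frac{5}{3}} - \frac{5}{12}\right) \left(-93\right)\right) = 436959 - \left(-303 + \left(6 \cdot \frac{3}{5} - \frac{5}{12}\right) \left(-93\right)\right) = 436959 - \left(-303 + \left(\frac{18}{5} - \frac{5}{12}\right) \left(-93\right)\right) = 436959 - \left(-303 + \frac{191}{60} \left(-93\right)\right) = 436959 - \left(-303 - \frac{5921}{20}\right) = 436959 - - \frac{11981}{20} = 436959 + \frac{11981}{20} = \frac{8751161}{20}$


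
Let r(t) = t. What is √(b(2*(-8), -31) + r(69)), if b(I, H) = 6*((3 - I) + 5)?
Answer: √213 ≈ 14.595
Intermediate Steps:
b(I, H) = 48 - 6*I (b(I, H) = 6*(8 - I) = 48 - 6*I)
√(b(2*(-8), -31) + r(69)) = √((48 - 12*(-8)) + 69) = √((48 - 6*(-16)) + 69) = √((48 + 96) + 69) = √(144 + 69) = √213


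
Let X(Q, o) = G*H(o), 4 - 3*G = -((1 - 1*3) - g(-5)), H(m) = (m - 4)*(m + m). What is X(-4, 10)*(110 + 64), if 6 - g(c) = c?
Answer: -62640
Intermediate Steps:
g(c) = 6 - c
H(m) = 2*m*(-4 + m) (H(m) = (-4 + m)*(2*m) = 2*m*(-4 + m))
G = -3 (G = 4/3 - (-1)*((1 - 1*3) - (6 - 1*(-5)))/3 = 4/3 - (-1)*((1 - 3) - (6 + 5))/3 = 4/3 - (-1)*(-2 - 1*11)/3 = 4/3 - (-1)*(-2 - 11)/3 = 4/3 - (-1)*(-13)/3 = 4/3 - ⅓*13 = 4/3 - 13/3 = -3)
X(Q, o) = -6*o*(-4 + o)
X(-4, 10)*(110 + 64) = (6*10*(4 - 1*10))*(110 + 64) = (6*10*(4 - 10))*174 = (6*10*(-6))*174 = -360*174 = -62640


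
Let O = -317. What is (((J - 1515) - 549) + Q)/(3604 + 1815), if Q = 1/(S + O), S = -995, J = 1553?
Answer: -670433/7109728 ≈ -0.094298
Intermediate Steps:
Q = -1/1312 (Q = 1/(-995 - 317) = 1/(-1312) = -1/1312 ≈ -0.00076220)
(((J - 1515) - 549) + Q)/(3604 + 1815) = (((1553 - 1515) - 549) - 1/1312)/(3604 + 1815) = ((38 - 549) - 1/1312)/5419 = (-511 - 1/1312)*(1/5419) = -670433/1312*1/5419 = -670433/7109728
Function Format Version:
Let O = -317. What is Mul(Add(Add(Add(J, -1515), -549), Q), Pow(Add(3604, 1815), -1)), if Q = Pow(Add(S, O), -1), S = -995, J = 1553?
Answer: Rational(-670433, 7109728) ≈ -0.094298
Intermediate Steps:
Q = Rational(-1, 1312) (Q = Pow(Add(-995, -317), -1) = Pow(-1312, -1) = Rational(-1, 1312) ≈ -0.00076220)
Mul(Add(Add(Add(J, -1515), -549), Q), Pow(Add(3604, 1815), -1)) = Mul(Add(Add(Add(1553, -1515), -549), Rational(-1, 1312)), Pow(Add(3604, 1815), -1)) = Mul(Add(Add(38, -549), Rational(-1, 1312)), Pow(5419, -1)) = Mul(Add(-511, Rational(-1, 1312)), Rational(1, 5419)) = Mul(Rational(-670433, 1312), Rational(1, 5419)) = Rational(-670433, 7109728)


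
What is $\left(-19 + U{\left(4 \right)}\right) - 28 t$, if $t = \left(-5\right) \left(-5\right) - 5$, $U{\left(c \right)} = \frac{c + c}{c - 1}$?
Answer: $- \frac{1729}{3} \approx -576.33$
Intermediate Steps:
$U{\left(c \right)} = \frac{2 c}{-1 + c}$
$t = 20$ ($t = 25 - 5 = 20$)
$\left(-19 + U{\left(4 \right)}\right) - 28 t = \left(-19 + 2 \cdot 4 \frac{1}{-1 + 4}\right) - 560 = \left(-19 + 2 \cdot 4 \cdot \frac{1}{3}\right) - 560 = \left(-19 + \frac{8}{3}\right) - 560 = - \frac{49}{3} - 560 = - \frac{1729}{3}$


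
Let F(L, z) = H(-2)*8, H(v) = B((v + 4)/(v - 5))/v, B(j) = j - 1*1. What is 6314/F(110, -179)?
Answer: 22099/18 ≈ 1227.7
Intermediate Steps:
B(j) = -1 + j (B(j) = j - 1 = -1 + j)
H(v) = (-1 + (4 + v)/(-5 + v))/v (H(v) = (-1 + (v + 4)/(v - 5))/v = (-1 + (4 + v)/(-5 + v))/v)
F(L, z) = 36/7 (F(L, z) = (9/(-2*(-5 - 2)))*8 = (9*(-1/2)/(-7))*8 = (9*(-1/2)*(-1/7))*8 = (9/14)*8 = 36/7)
6314/F(110, -179) = 6314/(36/7) = 6314*(7/36) = 22099/18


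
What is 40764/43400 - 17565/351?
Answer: -62334403/1269450 ≈ -49.103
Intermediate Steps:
40764/43400 - 17565/351 = 40764*(1/43400) - 17565*1/351 = 10191/10850 - 5855/117 = -62334403/1269450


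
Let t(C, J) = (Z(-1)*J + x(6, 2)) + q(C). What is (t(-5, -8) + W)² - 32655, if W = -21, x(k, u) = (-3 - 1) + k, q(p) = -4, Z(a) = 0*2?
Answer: -32126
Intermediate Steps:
Z(a) = 0
x(k, u) = -4 + k
t(C, J) = -2 (t(C, J) = (0*J + (-4 + 6)) - 4 = (0 + 2) - 4 = 2 - 4 = -2)
(t(-5, -8) + W)² - 32655 = (-2 - 21)² - 32655 = (-23)² - 32655 = 529 - 32655 = -32126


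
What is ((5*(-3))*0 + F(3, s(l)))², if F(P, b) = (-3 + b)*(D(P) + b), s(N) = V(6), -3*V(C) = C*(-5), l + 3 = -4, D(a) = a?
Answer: 8281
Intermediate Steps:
l = -7 (l = -3 - 4 = -7)
V(C) = 5*C/3 (V(C) = -C*(-5)/3 = -(-5)*C/3 = 5*C/3)
s(N) = 10 (s(N) = (5/3)*6 = 10)
F(P, b) = (-3 + b)*(P + b)
((5*(-3))*0 + F(3, s(l)))² = ((5*(-3))*0 + (10² - 3*3 - 3*10 + 3*10))² = (-15*0 + (100 - 9 - 30 + 30))² = (0 + 91)² = 91² = 8281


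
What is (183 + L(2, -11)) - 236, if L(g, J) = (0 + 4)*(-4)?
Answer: -69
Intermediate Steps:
L(g, J) = -16 (L(g, J) = 4*(-4) = -16)
(183 + L(2, -11)) - 236 = (183 - 16) - 236 = 167 - 236 = -69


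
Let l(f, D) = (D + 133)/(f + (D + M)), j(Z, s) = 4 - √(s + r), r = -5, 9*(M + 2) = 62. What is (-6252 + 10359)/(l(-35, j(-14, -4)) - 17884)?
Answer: -2055492638367/8953262208005 - 81392526*I/8953262208005 ≈ -0.22958 - 9.0908e-6*I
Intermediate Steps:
M = 44/9 (M = -2 + (⅑)*62 = -2 + 62/9 = 44/9 ≈ 4.8889)
j(Z, s) = 4 - √(-5 + s) (j(Z, s) = 4 - √(s - 5) = 4 - √(-5 + s))
l(f, D) = (133 + D)/(44/9 + D + f) (l(f, D) = (D + 133)/(f + (D + 44/9)) = (133 + D)/(f + (44/9 + D)) = (133 + D)/(44/9 + D + f))
(-6252 + 10359)/(l(-35, j(-14, -4)) - 17884) = (-6252 + 10359)/(9*(133 + (4 - √(-5 - 4)))/(44 + 9*(4 - √(-5 - 4)) + 9*(-35)) - 17884) = 4107/(9*(133 + (4 - √(-9)))/(44 + 9*(4 - √(-9)) - 315) - 17884) = 4107/(9*(133 + (4 - 3*I))/(44 + 9*(4 - 3*I) - 315) - 17884) = 4107/(9*(137 - 3*I)/(44 + (36 - 27*I) - 315) - 17884) = 4107/(9*(137 - 3*I)/(-235 - 27*I) - 17884) = 4107/(9*((-235 + 27*I)/55954)*(137 - 3*I) - 17884) = 4107/(9*(-235 + 27*I)*(137 - 3*I)/55954 - 17884) = 4107/(-17884 + 9*(-235 + 27*I)*(137 - 3*I)/55954)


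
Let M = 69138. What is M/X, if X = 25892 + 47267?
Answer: 69138/73159 ≈ 0.94504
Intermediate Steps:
X = 73159
M/X = 69138/73159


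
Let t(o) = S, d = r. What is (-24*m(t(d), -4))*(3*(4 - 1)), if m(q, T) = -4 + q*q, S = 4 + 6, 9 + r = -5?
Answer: -20736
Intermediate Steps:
r = -14 (r = -9 - 5 = -14)
S = 10
d = -14
t(o) = 10
m(q, T) = -4 + q**2
(-24*m(t(d), -4))*(3*(4 - 1)) = (-24*(-4 + 10**2))*(3*(4 - 1)) = (-24*(-4 + 100))*(3*3) = -24*96*9 = -2304*9 = -20736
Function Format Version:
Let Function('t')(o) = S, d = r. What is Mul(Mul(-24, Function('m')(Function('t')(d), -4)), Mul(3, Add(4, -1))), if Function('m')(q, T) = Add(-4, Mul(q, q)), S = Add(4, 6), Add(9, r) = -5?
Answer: -20736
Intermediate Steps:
r = -14 (r = Add(-9, -5) = -14)
S = 10
d = -14
Function('t')(o) = 10
Function('m')(q, T) = Add(-4, Pow(q, 2))
Mul(Mul(-24, Function('m')(Function('t')(d), -4)), Mul(3, Add(4, -1))) = Mul(Mul(-24, Add(-4, Pow(10, 2))), Mul(3, Add(4, -1))) = Mul(Mul(-24, Add(-4, 100)), Mul(3, 3)) = Mul(Mul(-24, 96), 9) = Mul(-2304, 9) = -20736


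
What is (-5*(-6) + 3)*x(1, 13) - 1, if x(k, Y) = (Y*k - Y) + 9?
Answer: 296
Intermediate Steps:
x(k, Y) = 9 - Y + Y*k (x(k, Y) = (-Y + Y*k) + 9 = 9 - Y + Y*k)
(-5*(-6) + 3)*x(1, 13) - 1 = (-5*(-6) + 3)*(9 - 1*13 + 13*1) - 1 = (30 + 3)*(9 - 13 + 13) - 1 = 33*9 - 1 = 297 - 1 = 296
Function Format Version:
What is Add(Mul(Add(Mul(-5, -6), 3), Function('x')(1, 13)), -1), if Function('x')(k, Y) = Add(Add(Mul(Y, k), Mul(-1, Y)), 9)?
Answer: 296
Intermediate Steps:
Function('x')(k, Y) = Add(9, Mul(-1, Y), Mul(Y, k)) (Function('x')(k, Y) = Add(Add(Mul(-1, Y), Mul(Y, k)), 9) = Add(9, Mul(-1, Y), Mul(Y, k)))
Add(Mul(Add(Mul(-5, -6), 3), Function('x')(1, 13)), -1) = Add(Mul(Add(Mul(-5, -6), 3), Add(9, Mul(-1, 13), Mul(13, 1))), -1) = Add(Mul(Add(30, 3), Add(9, -13, 13)), -1) = Add(Mul(33, 9), -1) = Add(297, -1) = 296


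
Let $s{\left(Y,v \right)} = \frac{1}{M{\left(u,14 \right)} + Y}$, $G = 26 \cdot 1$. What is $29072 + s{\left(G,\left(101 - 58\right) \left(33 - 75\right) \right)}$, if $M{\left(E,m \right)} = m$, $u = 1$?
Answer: $\frac{1162881}{40} \approx 29072.0$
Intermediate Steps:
$G = 26$
$s{\left(Y,v \right)} = \frac{1}{14 + Y}$
$29072 + s{\left(G,\left(101 - 58\right) \left(33 - 75\right) \right)} = 29072 + \frac{1}{14 + 26} = 29072 + \frac{1}{40} = \frac{1162881}{40}$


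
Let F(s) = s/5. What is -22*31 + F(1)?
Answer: -3409/5 ≈ -681.80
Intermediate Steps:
F(s) = s/5 (F(s) = s*(1/5) = s/5)
-22*31 + F(1) = -22*31 + (1/5)*1 = -682 + 1/5 = -3409/5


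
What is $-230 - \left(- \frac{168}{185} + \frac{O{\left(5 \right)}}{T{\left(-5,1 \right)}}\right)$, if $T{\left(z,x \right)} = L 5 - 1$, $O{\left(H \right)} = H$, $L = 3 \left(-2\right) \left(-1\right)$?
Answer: $- \frac{1230003}{5365} \approx -229.26$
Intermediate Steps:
$L = 6$ ($L = \left(-6\right) \left(-1\right) = 6$)
$T{\left(z,x \right)} = 29$ ($T{\left(z,x \right)} = 6 \cdot 5 - 1 = 30 - 1 = 29$)
$-230 - \left(- \frac{168}{185} + \frac{O{\left(5 \right)}}{T{\left(-5,1 \right)}}\right) = -230 - \left(- \frac{168}{185} + \frac{5}{29}\right) = -230 - - \frac{3947}{5365} = -230 + \frac{3947}{5365} = - \frac{1230003}{5365}$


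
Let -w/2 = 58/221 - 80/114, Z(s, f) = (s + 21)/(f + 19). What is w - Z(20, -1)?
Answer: -105751/75582 ≈ -1.3992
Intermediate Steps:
Z(s, f) = (21 + s)/(19 + f)
w = 11068/12597 (w = -2*(58/221 - 80/114) = -2*(58*(1/221) - 80*1/114) = -2*(58/221 - 40/57) = -2*(-5534/12597) = 11068/12597 ≈ 0.87862)
w - Z(20, -1) = 11068/12597 - (21 + 20)/(19 - 1) = 11068/12597 - 41/18 = -105751/75582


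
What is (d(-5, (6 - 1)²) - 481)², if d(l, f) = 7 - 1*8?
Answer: 232324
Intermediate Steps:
d(l, f) = -1 (d(l, f) = 7 - 8 = -1)
(d(-5, (6 - 1)²) - 481)² = (-1 - 481)² = (-482)² = 232324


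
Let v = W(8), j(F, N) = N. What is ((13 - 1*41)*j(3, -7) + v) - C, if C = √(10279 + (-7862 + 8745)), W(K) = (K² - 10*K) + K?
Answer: 188 - √11162 ≈ 82.350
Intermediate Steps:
W(K) = K² - 9*K
v = -8 (v = 8*(-9 + 8) = 8*(-1) = -8)
C = √11162 (C = √(10279 + 883) = √11162 ≈ 105.65)
((13 - 1*41)*j(3, -7) + v) - C = ((13 - 1*41)*(-7) - 8) - √11162 = ((13 - 41)*(-7) - 8) - √11162 = (-28*(-7) - 8) - √11162 = (196 - 8) - √11162 = 188 - √11162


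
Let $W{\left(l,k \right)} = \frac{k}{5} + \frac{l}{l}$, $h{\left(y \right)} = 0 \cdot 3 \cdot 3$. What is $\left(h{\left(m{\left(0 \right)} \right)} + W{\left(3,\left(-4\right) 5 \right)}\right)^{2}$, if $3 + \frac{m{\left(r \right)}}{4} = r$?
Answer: $9$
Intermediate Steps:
$m{\left(r \right)} = -12 + 4 r$
$h{\left(y \right)} = 0$ ($h{\left(y \right)} = 0 \cdot 3 = 0$)
$W{\left(l,k \right)} = 1 + \frac{k}{5}$ ($W{\left(l,k \right)} = k \frac{1}{5} + 1 = \frac{k}{5} + 1 = 1 + \frac{k}{5}$)
$\left(h{\left(m{\left(0 \right)} \right)} + W{\left(3,\left(-4\right) 5 \right)}\right)^{2} = \left(0 + \left(1 + \frac{\left(-4\right) 5}{5}\right)\right)^{2} = \left(0 + \left(1 + \frac{1}{5} \left(-20\right)\right)\right)^{2} = \left(0 + \left(1 - 4\right)\right)^{2} = \left(0 - 3\right)^{2} = \left(-3\right)^{2} = 9$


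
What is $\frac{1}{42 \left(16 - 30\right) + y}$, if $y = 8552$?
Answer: $\frac{1}{7964} \approx 0.00012557$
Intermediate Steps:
$\frac{1}{42 \left(16 - 30\right) + y} = \frac{1}{42 \left(16 - 30\right) + 8552} = \frac{1}{42 \left(-14\right) + 8552} = \frac{1}{-588 + 8552} = \frac{1}{7964}$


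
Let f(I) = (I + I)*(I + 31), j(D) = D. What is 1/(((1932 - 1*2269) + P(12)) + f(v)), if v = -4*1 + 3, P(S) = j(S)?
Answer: -1/385 ≈ -0.0025974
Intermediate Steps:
P(S) = S
v = -1 (v = -4 + 3 = -1)
f(I) = 2*I*(31 + I) (f(I) = (2*I)*(31 + I) = 2*I*(31 + I))
1/(((1932 - 1*2269) + P(12)) + f(v)) = 1/(((1932 - 1*2269) + 12) + 2*(-1)*(31 - 1)) = 1/(((1932 - 2269) + 12) + 2*(-1)*30) = 1/((-337 + 12) - 60) = 1/(-325 - 60) = 1/(-385) = -1/385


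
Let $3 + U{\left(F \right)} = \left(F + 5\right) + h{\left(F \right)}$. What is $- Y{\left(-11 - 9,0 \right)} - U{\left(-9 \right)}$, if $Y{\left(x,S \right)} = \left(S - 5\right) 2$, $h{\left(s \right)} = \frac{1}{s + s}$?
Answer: $\frac{307}{18} \approx 17.056$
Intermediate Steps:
$h{\left(s \right)} = \frac{1}{2 s}$
$U{\left(F \right)} = 2 + F + \frac{1}{2 F}$ ($U{\left(F \right)} = -3 + \left(\left(F + 5\right) + \frac{1}{2 F}\right) = -3 + \left(\left(5 + F\right) + \frac{1}{2 F}\right) = -3 + \left(5 + F + \frac{1}{2 F}\right) = 2 + F + \frac{1}{2 F}$)
$Y{\left(x,S \right)} = -10 + 2 S$ ($Y{\left(x,S \right)} = \left(-5 + S\right) 2 = -10 + 2 S$)
$- Y{\left(-11 - 9,0 \right)} - U{\left(-9 \right)} = - (-10 + 2 \cdot 0) - \left(2 - 9 + \frac{1}{2 \left(-9\right)}\right) = - (-10 + 0) - \left(2 - 9 + \frac{1}{2} \left(- \frac{1}{9}\right)\right) = \left(-1\right) \left(-10\right) - \left(2 - 9 - \frac{1}{18}\right) = 10 - - \frac{127}{18} = 10 + \frac{127}{18} = \frac{307}{18}$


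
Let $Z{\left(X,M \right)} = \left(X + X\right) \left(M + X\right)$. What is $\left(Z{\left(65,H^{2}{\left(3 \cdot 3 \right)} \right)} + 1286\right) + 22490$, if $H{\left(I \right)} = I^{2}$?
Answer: $885156$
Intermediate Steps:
$Z{\left(X,M \right)} = 2 X \left(M + X\right)$
$\left(Z{\left(65,H^{2}{\left(3 \cdot 3 \right)} \right)} + 1286\right) + 22490 = \left(2 \cdot 65 \left(\left(\left(3 \cdot 3\right)^{2}\right)^{2} + 65\right) + 1286\right) + 22490 = \left(2 \cdot 65 \left(\left(9^{2}\right)^{2} + 65\right) + 1286\right) + 22490 = \left(2 \cdot 65 \left(81^{2} + 65\right) + 1286\right) + 22490 = \left(2 \cdot 65 \left(6561 + 65\right) + 1286\right) + 22490 = \left(2 \cdot 65 \cdot 6626 + 1286\right) + 22490 = \left(861380 + 1286\right) + 22490 = 862666 + 22490 = 885156$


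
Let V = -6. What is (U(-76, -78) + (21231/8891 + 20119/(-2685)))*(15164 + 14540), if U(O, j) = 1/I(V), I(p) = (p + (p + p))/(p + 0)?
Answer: -1127913842232/7957445 ≈ -1.4174e+5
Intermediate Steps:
I(p) = 3 (I(p) = (p + 2*p)/p = (3*p)/p = 3)
U(O, j) = ⅓ (U(O, j) = 1/3 = ⅓)
(U(-76, -78) + (21231/8891 + 20119/(-2685)))*(15164 + 14540) = (⅓ + (21231/8891 + 20119/(-2685)))*(15164 + 14540) = (⅓ + (21231*(1/8891) + 20119*(-1/2685)))*29704 = (⅓ + (21231/8891 - 20119/2685))*29704 = (⅓ - 121872794/23872335)*29704 = -37971783/7957445*29704 = -1127913842232/7957445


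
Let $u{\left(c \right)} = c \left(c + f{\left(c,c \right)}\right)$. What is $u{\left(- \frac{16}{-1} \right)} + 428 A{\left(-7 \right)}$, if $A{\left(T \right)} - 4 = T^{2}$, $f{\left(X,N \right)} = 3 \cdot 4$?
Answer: $23132$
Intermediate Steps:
$f{\left(X,N \right)} = 12$
$u{\left(c \right)} = c \left(12 + c\right)$ ($u{\left(c \right)} = c \left(c + 12\right) = c \left(12 + c\right)$)
$A{\left(T \right)} = 4 + T^{2}$
$u{\left(- \frac{16}{-1} \right)} + 428 A{\left(-7 \right)} = - \frac{16}{-1} \left(12 - \frac{16}{-1}\right) + 428 \left(4 + \left(-7\right)^{2}\right) = \left(-16\right) \left(-1\right) \left(12 - -16\right) + 428 \left(4 + 49\right) = 16 \left(12 + 16\right) + 428 \cdot 53 = 16 \cdot 28 + 22684 = 448 + 22684 = 23132$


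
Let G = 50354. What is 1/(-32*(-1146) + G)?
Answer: 1/87026 ≈ 1.1491e-5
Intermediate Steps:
1/(-32*(-1146) + G) = 1/(-32*(-1146) + 50354) = 1/(36672 + 50354) = 1/87026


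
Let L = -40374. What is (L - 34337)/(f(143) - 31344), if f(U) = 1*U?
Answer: 74711/31201 ≈ 2.3945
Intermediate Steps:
f(U) = U
(L - 34337)/(f(143) - 31344) = (-40374 - 34337)/(143 - 31344) = -74711/(-31201) = -74711*(-1/31201) = 74711/31201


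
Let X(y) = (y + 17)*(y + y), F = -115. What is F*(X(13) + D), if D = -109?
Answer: -77165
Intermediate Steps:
X(y) = 2*y*(17 + y) (X(y) = (17 + y)*(2*y) = 2*y*(17 + y))
F*(X(13) + D) = -115*(2*13*(17 + 13) - 109) = -115*(2*13*30 - 109) = -115*(780 - 109) = -115*671 = -77165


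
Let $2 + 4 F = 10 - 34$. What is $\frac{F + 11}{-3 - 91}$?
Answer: $- \frac{9}{188} \approx -0.047872$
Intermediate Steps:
$F = - \frac{13}{2}$ ($F = - \frac{1}{2} + \frac{10 - 34}{4} = - \frac{1}{2} + \frac{1}{4} \left(-24\right) = - \frac{1}{2} - 6 = - \frac{13}{2} \approx -6.5$)
$\frac{F + 11}{-3 - 91} = \frac{- \frac{13}{2} + 11}{-3 - 91} = \frac{9}{2 \left(-94\right)} = \frac{9}{2} \left(- \frac{1}{94}\right) = - \frac{9}{188}$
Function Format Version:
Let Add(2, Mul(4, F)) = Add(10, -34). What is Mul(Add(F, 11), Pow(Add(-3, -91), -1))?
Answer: Rational(-9, 188) ≈ -0.047872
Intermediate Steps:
F = Rational(-13, 2) (F = Add(Rational(-1, 2), Mul(Rational(1, 4), Add(10, -34))) = Add(Rational(-1, 2), Mul(Rational(1, 4), -24)) = Add(Rational(-1, 2), -6) = Rational(-13, 2) ≈ -6.5000)
Mul(Add(F, 11), Pow(Add(-3, -91), -1)) = Mul(Add(Rational(-13, 2), 11), Pow(Add(-3, -91), -1)) = Mul(Rational(9, 2), Pow(-94, -1)) = Mul(Rational(9, 2), Rational(-1, 94)) = Rational(-9, 188)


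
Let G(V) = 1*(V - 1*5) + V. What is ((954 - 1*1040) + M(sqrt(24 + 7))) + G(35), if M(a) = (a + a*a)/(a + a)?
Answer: -41/2 + sqrt(31)/2 ≈ -17.716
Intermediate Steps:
G(V) = -5 + 2*V (G(V) = 1*(V - 5) + V = 1*(-5 + V) + V = (-5 + V) + V = -5 + 2*V)
M(a) = (a + a**2)/(2*a) (M(a) = (a + a**2)/((2*a)) = (a + a**2)*(1/(2*a)) = (a + a**2)/(2*a))
((954 - 1*1040) + M(sqrt(24 + 7))) + G(35) = ((954 - 1*1040) + (1/2 + sqrt(24 + 7)/2)) + (-5 + 2*35) = ((954 - 1040) + (1/2 + sqrt(31)/2)) + (-5 + 70) = (-86 + (1/2 + sqrt(31)/2)) + 65 = (-171/2 + sqrt(31)/2) + 65 = -41/2 + sqrt(31)/2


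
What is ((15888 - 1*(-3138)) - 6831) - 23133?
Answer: -10938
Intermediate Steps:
((15888 - 1*(-3138)) - 6831) - 23133 = ((15888 + 3138) - 6831) - 23133 = (19026 - 6831) - 23133 = 12195 - 23133 = -10938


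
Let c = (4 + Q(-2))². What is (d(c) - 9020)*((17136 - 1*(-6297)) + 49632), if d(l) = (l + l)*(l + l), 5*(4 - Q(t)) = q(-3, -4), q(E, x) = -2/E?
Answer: 1553233325084/3375 ≈ 4.6022e+8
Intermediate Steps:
Q(t) = 58/15 (Q(t) = 4 - (-2)/(5*(-3)) = 4 - (-2)*(-1)/(5*3) = 4 - ⅕*⅔ = 4 - 2/15 = 58/15)
c = 13924/225 (c = (4 + 58/15)² = (118/15)² = 13924/225 ≈ 61.884)
d(l) = 4*l² (d(l) = (2*l)*(2*l) = 4*l²)
(d(c) - 9020)*((17136 - 1*(-6297)) + 49632) = (4*(13924/225)² - 9020)*((17136 - 1*(-6297)) + 49632) = (4*(193877776/50625) - 9020)*((17136 + 6297) + 49632) = (775511104/50625 - 9020)*(23433 + 49632) = (318873604/50625)*73065 = 1553233325084/3375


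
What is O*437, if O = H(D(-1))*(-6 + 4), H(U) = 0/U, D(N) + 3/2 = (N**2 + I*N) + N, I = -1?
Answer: 0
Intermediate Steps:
D(N) = -3/2 + N**2 (D(N) = -3/2 + ((N**2 - N) + N) = -3/2 + N**2)
H(U) = 0
O = 0 (O = 0*(-6 + 4) = 0*(-2) = 0)
O*437 = 0*437 = 0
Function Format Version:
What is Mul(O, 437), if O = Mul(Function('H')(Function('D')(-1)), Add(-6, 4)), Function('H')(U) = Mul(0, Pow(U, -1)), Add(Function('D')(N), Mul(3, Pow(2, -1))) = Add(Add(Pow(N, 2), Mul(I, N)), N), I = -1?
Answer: 0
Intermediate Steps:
Function('D')(N) = Add(Rational(-3, 2), Pow(N, 2)) (Function('D')(N) = Add(Rational(-3, 2), Add(Add(Pow(N, 2), Mul(-1, N)), N)) = Add(Rational(-3, 2), Pow(N, 2)))
Function('H')(U) = 0
O = 0 (O = Mul(0, Add(-6, 4)) = Mul(0, -2) = 0)
Mul(O, 437) = Mul(0, 437) = 0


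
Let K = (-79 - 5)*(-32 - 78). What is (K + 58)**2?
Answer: 86452804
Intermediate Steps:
K = 9240 (K = -84*(-110) = 9240)
(K + 58)**2 = (9240 + 58)**2 = 9298**2 = 86452804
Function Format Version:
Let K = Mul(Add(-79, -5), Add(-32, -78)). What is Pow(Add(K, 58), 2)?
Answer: 86452804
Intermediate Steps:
K = 9240 (K = Mul(-84, -110) = 9240)
Pow(Add(K, 58), 2) = Pow(Add(9240, 58), 2) = Pow(9298, 2) = 86452804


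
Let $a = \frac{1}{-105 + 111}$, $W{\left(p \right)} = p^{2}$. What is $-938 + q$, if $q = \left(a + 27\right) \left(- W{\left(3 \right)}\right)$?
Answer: $- \frac{2365}{2} \approx -1182.5$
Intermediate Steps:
$a = \frac{1}{6} \approx 0.16667$
$q = - \frac{489}{2}$ ($q = \left(\frac{1}{6} + 27\right) \left(- 3^{2}\right) = \frac{163 \left(\left(-1\right) 9\right)}{6} = \frac{163}{6} \left(-9\right) = - \frac{489}{2} \approx -244.5$)
$-938 + q = -938 - \frac{489}{2} = - \frac{2365}{2}$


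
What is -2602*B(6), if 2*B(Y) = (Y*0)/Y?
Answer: 0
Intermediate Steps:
B(Y) = 0 (B(Y) = ((Y*0)/Y)/2 = (0/Y)/2 = (½)*0 = 0)
-2602*B(6) = -2602*0 = 0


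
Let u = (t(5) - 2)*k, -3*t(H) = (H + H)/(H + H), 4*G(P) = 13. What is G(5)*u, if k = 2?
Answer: -91/6 ≈ -15.167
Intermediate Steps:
G(P) = 13/4 (G(P) = (¼)*13 = 13/4)
t(H) = -⅓ (t(H) = -(H + H)/(3*(H + H)) = -2*H/(3*(2*H)) = -2*H*1/(2*H)/3 = -⅓*1 = -⅓)
u = -14/3 (u = (-⅓ - 2)*2 = -7/3*2 = -14/3 ≈ -4.6667)
G(5)*u = (13/4)*(-14/3) = -91/6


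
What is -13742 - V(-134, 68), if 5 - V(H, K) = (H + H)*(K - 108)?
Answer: -3027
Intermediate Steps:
V(H, K) = 5 - 2*H*(-108 + K) (V(H, K) = 5 - (H + H)*(K - 108) = 5 - 2*H*(-108 + K))
-13742 - V(-134, 68) = -13742 - (5 + 216*(-134) - 2*(-134)*68) = -13742 - (5 - 28944 + 18224) = -13742 - 1*(-10715) = -13742 + 10715 = -3027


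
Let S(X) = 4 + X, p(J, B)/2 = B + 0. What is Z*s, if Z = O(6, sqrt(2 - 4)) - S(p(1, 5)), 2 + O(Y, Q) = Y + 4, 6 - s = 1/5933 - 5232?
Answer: -186462318/5933 ≈ -31428.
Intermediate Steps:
p(J, B) = 2*B (p(J, B) = 2*(B + 0) = 2*B)
s = 31077053/5933 (s = 6 - (1/5933 - 5232) = 6 - 1*(-31041455/5933) = 6 + 31041455/5933 = 31077053/5933 ≈ 5238.0)
O(Y, Q) = 2 + Y (O(Y, Q) = -2 + (Y + 4) = -2 + (4 + Y) = 2 + Y)
Z = -6 (Z = (2 + 6) - (4 + 2*5) = 8 - (4 + 10) = 8 - 1*14 = 8 - 14 = -6)
Z*s = -6*31077053/5933 = -186462318/5933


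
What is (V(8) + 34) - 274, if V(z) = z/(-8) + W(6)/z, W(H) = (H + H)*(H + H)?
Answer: -223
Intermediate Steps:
W(H) = 4*H² (W(H) = (2*H)*(2*H) = 4*H²)
V(z) = 144/z - z/8 (V(z) = z/(-8) + (4*6²)/z = z*(-⅛) + (4*36)/z = -z/8 + 144/z = 144/z - z/8)
(V(8) + 34) - 274 = ((144/8 - ⅛*8) + 34) - 274 = ((144*(⅛) - 1) + 34) - 274 = ((18 - 1) + 34) - 274 = (17 + 34) - 274 = 51 - 274 = -223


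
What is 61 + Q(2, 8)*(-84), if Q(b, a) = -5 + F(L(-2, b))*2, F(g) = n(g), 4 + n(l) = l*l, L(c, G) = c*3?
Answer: -4895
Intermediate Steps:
L(c, G) = 3*c
n(l) = -4 + l² (n(l) = -4 + l*l = -4 + l²)
F(g) = -4 + g²
Q(b, a) = 59 (Q(b, a) = -5 + (-4 + (3*(-2))²)*2 = -5 + (-4 + (-6)²)*2 = -5 + (-4 + 36)*2 = -5 + 32*2 = -5 + 64 = 59)
61 + Q(2, 8)*(-84) = 61 + 59*(-84) = 61 - 4956 = -4895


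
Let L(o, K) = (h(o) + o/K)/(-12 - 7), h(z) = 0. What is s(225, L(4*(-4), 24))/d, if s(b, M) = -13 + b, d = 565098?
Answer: 106/282549 ≈ 0.00037516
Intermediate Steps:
L(o, K) = -o/(19*K) (L(o, K) = (0 + o/K)/(-12 - 7) = (o/K)/(-19) = (o/K)*(-1/19) = -o/(19*K))
s(225, L(4*(-4), 24))/d = (-13 + 225)/565098 = 212*(1/565098) = 106/282549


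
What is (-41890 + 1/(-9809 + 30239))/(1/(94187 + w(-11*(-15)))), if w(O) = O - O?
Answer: -80606430680713/20430 ≈ -3.9455e+9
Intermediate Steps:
w(O) = 0
(-41890 + 1/(-9809 + 30239))/(1/(94187 + w(-11*(-15)))) = (-41890 + 1/(-9809 + 30239))/(1/(94187 + 0)) = (-41890 + 1/20430)/(1/94187) = -855812699/20430*94187 = -80606430680713/20430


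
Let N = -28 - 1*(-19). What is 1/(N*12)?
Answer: -1/108 ≈ -0.0092593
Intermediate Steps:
N = -9 (N = -28 + 19 = -9)
1/(N*12) = 1/(-9*12) = 1/(-108) = -1/108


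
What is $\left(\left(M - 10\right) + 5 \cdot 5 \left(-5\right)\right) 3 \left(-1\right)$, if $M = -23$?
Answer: $474$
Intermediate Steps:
$\left(\left(M - 10\right) + 5 \cdot 5 \left(-5\right)\right) 3 \left(-1\right) = \left(\left(-23 - 10\right) + 5 \cdot 5 \left(-5\right)\right) 3 \left(-1\right) = \left(-33 + 25 \left(-5\right)\right) \left(-3\right) = \left(-33 - 125\right) \left(-3\right) = \left(-158\right) \left(-3\right) = 474$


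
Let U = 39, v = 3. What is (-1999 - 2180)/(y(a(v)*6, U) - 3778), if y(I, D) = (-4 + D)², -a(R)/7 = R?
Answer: 1393/851 ≈ 1.6369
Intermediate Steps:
a(R) = -7*R
(-1999 - 2180)/(y(a(v)*6, U) - 3778) = (-1999 - 2180)/((-4 + 39)² - 3778) = -4179/(35² - 3778) = -4179/(1225 - 3778) = -4179/(-2553) = -4179*(-1/2553) = 1393/851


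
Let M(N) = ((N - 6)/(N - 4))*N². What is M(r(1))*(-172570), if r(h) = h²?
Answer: -862850/3 ≈ -2.8762e+5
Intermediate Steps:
M(N) = N²*(-6 + N)/(-4 + N) (M(N) = ((-6 + N)/(-4 + N))*N² = N²*(-6 + N)/(-4 + N))
M(r(1))*(-172570) = ((1²)²*(-6 + 1²)/(-4 + 1²))*(-172570) = (1²*(-6 + 1)/(-4 + 1))*(-172570) = (1*(-5)/(-3))*(-172570) = (1*(-⅓)*(-5))*(-172570) = (5/3)*(-172570) = -862850/3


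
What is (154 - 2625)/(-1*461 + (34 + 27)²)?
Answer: -2471/3260 ≈ -0.75798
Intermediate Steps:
(154 - 2625)/(-1*461 + (34 + 27)²) = -2471/(-461 + 61²) = -2471/(-461 + 3721) = -2471/3260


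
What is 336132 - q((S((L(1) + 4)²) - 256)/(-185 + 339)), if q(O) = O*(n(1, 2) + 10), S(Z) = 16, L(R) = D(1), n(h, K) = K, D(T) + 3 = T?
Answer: 25883604/77 ≈ 3.3615e+5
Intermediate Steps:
D(T) = -3 + T
L(R) = -2 (L(R) = -3 + 1 = -2)
q(O) = 12*O (q(O) = O*(2 + 10) = O*12 = 12*O)
336132 - q((S((L(1) + 4)²) - 256)/(-185 + 339)) = 336132 - 12*(16 - 256)/(-185 + 339) = 336132 - 12*(-240/154) = 336132 - 12*(-240*1/154) = 336132 - 12*(-120)/77 = 336132 - 1*(-1440/77) = 336132 + 1440/77 = 25883604/77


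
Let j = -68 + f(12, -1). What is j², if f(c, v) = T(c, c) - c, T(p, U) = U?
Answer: 4624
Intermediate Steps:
f(c, v) = 0 (f(c, v) = c - c = 0)
j = -68 (j = -68 + 0 = -68)
j² = (-68)² = 4624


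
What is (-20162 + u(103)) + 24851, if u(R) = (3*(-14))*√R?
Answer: 4689 - 42*√103 ≈ 4262.8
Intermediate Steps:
u(R) = -42*√R
(-20162 + u(103)) + 24851 = (-20162 - 42*√103) + 24851 = 4689 - 42*√103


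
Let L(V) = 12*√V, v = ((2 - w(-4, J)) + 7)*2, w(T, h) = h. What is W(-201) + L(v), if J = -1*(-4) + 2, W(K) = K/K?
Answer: 1 + 12*√6 ≈ 30.394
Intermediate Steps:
W(K) = 1
J = 6 (J = 4 + 2 = 6)
v = 6 (v = ((2 - 1*6) + 7)*2 = ((2 - 6) + 7)*2 = (-4 + 7)*2 = 3*2 = 6)
W(-201) + L(v) = 1 + 12*√6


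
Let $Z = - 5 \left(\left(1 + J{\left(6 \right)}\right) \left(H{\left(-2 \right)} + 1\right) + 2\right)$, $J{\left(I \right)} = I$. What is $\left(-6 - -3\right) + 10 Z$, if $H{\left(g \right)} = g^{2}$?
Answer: $-1853$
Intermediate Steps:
$Z = -185$ ($Z = - 5 \left(\left(1 + 6\right) \left(\left(-2\right)^{2} + 1\right) + 2\right) = - 5 \left(7 \left(4 + 1\right) + 2\right) = - 5 \left(7 \cdot 5 + 2\right) = - 5 \left(35 + 2\right) = \left(-5\right) 37 = -185$)
$\left(-6 - -3\right) + 10 Z = \left(-6 - -3\right) + 10 \left(-185\right) = \left(-6 + 3\right) - 1850 = -3 - 1850 = -1853$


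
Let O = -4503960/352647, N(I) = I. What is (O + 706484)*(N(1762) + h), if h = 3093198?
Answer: 85673637032054720/39183 ≈ 2.1865e+12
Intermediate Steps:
O = -500440/39183 (O = -4503960*1/352647 = -500440/39183 ≈ -12.772)
(O + 706484)*(N(1762) + h) = (-500440/39183 + 706484)*(1762 + 3093198) = (27681662132/39183)*3094960 = 85673637032054720/39183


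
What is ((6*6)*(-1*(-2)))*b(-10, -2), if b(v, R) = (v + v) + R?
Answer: -1584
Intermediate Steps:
b(v, R) = R + 2*v (b(v, R) = 2*v + R = R + 2*v)
((6*6)*(-1*(-2)))*b(-10, -2) = ((6*6)*(-1*(-2)))*(-2 + 2*(-10)) = (36*2)*(-2 - 20) = 72*(-22) = -1584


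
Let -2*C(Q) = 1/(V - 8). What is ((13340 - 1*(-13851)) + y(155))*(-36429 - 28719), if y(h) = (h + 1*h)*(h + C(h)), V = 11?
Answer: -4898434688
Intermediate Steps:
C(Q) = -1/6 (C(Q) = -1/(2*(11 - 8)) = -1/2/3 = -1/2*1/3 = -1/6)
y(h) = 2*h*(-1/6 + h) (y(h) = (h + 1*h)*(h - 1/6) = (h + h)*(-1/6 + h) = (2*h)*(-1/6 + h) = 2*h*(-1/6 + h))
((13340 - 1*(-13851)) + y(155))*(-36429 - 28719) = ((13340 - 1*(-13851)) + (1/3)*155*(-1 + 6*155))*(-36429 - 28719) = ((13340 + 13851) + (1/3)*155*(-1 + 930))*(-65148) = (27191 + (1/3)*155*929)*(-65148) = (27191 + 143995/3)*(-65148) = (225568/3)*(-65148) = -4898434688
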